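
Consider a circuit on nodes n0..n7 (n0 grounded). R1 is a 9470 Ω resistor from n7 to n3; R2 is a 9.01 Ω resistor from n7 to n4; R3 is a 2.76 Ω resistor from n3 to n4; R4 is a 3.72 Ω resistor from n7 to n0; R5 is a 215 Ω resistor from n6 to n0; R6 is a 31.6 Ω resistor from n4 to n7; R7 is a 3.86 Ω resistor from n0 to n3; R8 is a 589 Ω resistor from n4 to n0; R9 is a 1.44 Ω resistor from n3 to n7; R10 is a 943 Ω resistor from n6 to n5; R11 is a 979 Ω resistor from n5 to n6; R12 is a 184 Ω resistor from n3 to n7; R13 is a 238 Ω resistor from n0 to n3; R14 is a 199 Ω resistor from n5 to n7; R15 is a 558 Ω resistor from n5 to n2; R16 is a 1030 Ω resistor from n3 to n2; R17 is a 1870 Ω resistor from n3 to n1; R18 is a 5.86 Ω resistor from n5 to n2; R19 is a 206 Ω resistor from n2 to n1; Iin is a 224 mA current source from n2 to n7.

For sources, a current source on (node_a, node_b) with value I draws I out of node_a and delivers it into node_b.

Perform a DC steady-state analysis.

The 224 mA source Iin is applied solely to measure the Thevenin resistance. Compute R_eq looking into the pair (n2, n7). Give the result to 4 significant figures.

R_eq = 130.3 Ω

Apply KCL at each of the 7 non-ground nodes and solve the resulting linear system.
Node n1: branches {R17, R19} → V_1 = -26.19
Node n2: branches {R15, R16, R18, R19, Iin} → V_2 = -29.08
Node n3: branches {R1, R3, R7, R9, R12, R13, R16, R17} → V_3 = 0.04193
Node n4: branches {R2, R3, R6, R8} → V_4 = 0.06053
Node n5: branches {R10, R11, R14, R15, R18} → V_5 = -28.03
Node n6: branches {R5, R10, R11} → V_6 = -8.666
Node n7: branches {R1, R2, R4, R6, R9, R12, R14, Iin} → V_7 = 0.1085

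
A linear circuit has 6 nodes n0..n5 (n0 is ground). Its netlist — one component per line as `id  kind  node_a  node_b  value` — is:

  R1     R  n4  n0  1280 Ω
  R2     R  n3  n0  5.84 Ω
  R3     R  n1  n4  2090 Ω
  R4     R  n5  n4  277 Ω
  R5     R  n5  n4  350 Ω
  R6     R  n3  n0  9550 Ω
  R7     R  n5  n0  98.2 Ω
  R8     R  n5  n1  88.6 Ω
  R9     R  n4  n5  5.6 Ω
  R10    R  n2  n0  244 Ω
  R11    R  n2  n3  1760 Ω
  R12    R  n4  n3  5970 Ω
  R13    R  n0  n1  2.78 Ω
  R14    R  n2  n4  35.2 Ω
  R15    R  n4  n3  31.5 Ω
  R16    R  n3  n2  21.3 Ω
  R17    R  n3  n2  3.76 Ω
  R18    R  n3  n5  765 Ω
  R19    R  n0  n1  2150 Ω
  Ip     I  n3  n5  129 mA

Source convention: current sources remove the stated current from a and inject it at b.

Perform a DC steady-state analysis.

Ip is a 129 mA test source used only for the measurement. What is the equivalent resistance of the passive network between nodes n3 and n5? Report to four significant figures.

Element admittances at DC:
  Y(R1) = 0.0007813 S between n4,n0
  Y(R2) = 0.1712 S between n3,n0
  Y(R3) = 0.0004785 S between n1,n4
  Y(R4) = 0.003610 S between n5,n4
  Y(R5) = 0.002857 S between n5,n4
  Y(R6) = 0.0001047 S between n3,n0
  Y(R7) = 0.01018 S between n5,n0
  Y(R8) = 0.01129 S between n5,n1
  Y(R9) = 0.1786 S between n4,n5
  Y(R10) = 0.004098 S between n2,n0
  Y(R11) = 0.0005682 S between n2,n3
  Y(R12) = 0.0001675 S between n4,n3
  Y(R13) = 0.3597 S between n0,n1
  Y(R14) = 0.02841 S between n2,n4
  Y(R15) = 0.03175 S between n4,n3
  Y(R16) = 0.04695 S between n3,n2
  Y(R17) = 0.2660 S between n3,n2
  Y(R18) = 0.001307 S between n3,n5
  Y(R19) = 0.0004651 S between n0,n1
  Ip: injects 0.129 A into n5 (from n3)
Assemble and solve the 5×5 MNA system:
  V(n1)=0.05527  V(n2)=-0.09805  V(n3)=-0.2247  V(n4)=1.285  V(n5)=1.767

R_eq = 15.44 Ω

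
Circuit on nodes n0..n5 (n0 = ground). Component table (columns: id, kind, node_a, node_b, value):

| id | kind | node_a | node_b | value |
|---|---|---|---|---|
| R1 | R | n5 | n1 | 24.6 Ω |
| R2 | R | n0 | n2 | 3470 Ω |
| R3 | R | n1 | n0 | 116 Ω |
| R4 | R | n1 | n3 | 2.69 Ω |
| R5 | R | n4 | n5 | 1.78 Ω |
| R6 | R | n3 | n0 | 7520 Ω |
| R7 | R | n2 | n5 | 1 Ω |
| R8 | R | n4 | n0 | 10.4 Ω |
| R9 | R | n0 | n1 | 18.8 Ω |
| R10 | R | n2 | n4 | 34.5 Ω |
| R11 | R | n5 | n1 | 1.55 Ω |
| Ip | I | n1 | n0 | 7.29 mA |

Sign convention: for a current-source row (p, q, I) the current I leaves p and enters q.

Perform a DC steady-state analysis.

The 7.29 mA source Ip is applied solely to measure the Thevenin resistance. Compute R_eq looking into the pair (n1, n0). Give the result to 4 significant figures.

Element admittances at DC:
  Y(R1) = 0.04065 S between n5,n1
  Y(R2) = 0.0002882 S between n0,n2
  Y(R3) = 0.008621 S between n1,n0
  Y(R4) = 0.3717 S between n1,n3
  Y(R5) = 0.5618 S between n4,n5
  Y(R6) = 0.0001330 S between n3,n0
  Y(R7) = 1.000 S between n2,n5
  Y(R8) = 0.09615 S between n4,n0
  Y(R9) = 0.05319 S between n0,n1
  Y(R10) = 0.02899 S between n2,n4
  Y(R11) = 0.6452 S between n5,n1
  Ip: injects 0.00729 A into n0 (from n1)
Assemble and solve the 5×5 MNA system:
  V(n1)=-0.05362  V(n2)=-0.04763  V(n3)=-0.05360  V(n4)=-0.04113  V(n5)=-0.04783

R_eq = 7.355 Ω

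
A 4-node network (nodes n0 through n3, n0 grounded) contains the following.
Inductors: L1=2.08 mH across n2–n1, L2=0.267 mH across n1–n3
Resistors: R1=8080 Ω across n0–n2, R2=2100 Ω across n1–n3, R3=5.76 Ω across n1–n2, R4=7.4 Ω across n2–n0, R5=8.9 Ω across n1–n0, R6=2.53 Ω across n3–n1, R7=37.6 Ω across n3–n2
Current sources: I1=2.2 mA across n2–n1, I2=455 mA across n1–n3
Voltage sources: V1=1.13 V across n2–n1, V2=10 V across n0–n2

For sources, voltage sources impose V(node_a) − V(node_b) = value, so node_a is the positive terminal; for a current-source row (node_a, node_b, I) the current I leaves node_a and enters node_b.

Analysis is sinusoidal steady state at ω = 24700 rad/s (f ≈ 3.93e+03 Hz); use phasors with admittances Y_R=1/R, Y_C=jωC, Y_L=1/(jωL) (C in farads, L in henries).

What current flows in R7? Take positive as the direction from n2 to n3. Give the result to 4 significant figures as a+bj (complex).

Element admittances at ω=24700 rad/s:
  Y(L1) = 0.000-0.01946j S between n2,n1
  Y(R1) = 0.0001238+0.000j S between n0,n2
  Y(R2) = 0.0004762+0.000j S between n1,n3
  Y(R3) = 0.1736+0.000j S between n1,n2
  Y(R4) = 0.1351+0.000j S between n2,n0
  Y(R5) = 0.1124+0.000j S between n1,n0
  Y(R6) = 0.3953+0.000j S between n3,n1
  I1: injects 0.0022 A into n1 (from n2)
  I2: injects 0.455 A into n3 (from n1)
  Y(R7) = 0.02660+0.000j S between n3,n2
  Y(L2) = 0.000-0.1516j S between n1,n3
  V1: constraint V(n2)−V(n1) = 1.13
  V2: constraint V(n0)−V(n2) = 10
Assemble and solve the 5×5 MNA system:
  V(n1)=-11.13+0.000j  V(n2)=-10.00+0.000j  V(n3)=-10.11+0.3653j
  i(V1)=-1.452+0.03171j  i(V2)=-2.603+0.000j

0.002995-0.009715j A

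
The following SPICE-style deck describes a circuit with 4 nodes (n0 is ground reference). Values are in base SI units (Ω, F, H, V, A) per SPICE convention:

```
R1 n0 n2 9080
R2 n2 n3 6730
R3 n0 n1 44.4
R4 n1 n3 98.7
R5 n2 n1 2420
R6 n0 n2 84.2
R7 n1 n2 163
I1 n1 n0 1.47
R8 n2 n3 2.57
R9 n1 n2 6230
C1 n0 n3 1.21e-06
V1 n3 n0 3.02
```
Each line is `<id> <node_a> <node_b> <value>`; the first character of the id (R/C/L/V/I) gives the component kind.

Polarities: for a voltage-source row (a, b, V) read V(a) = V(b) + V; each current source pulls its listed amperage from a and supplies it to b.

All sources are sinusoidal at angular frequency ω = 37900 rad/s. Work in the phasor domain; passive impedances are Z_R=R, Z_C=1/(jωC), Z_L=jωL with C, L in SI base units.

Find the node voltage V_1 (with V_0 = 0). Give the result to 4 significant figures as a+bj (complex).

-36.18+0.000j V

MNA unknowns: 3 node voltages V₁..V_3 plus 1 source current (V1)
R1: Y=0.0001101+0.000j on G[0,2]
R2: Y=0.0001486+0.000j on G[2,3]
R3: Y=0.02252+0.000j on G[0,1]
R4: Y=0.01013+0.000j on G[1,3]
R5: Y=0.0004132+0.000j on G[2,1]
R6: Y=0.01188+0.000j on G[0,2]
R7: Y=0.006135+0.000j on G[1,2]
I1: z[1]−=1.47, z[0]+=1.47
R8: Y=0.3891+0.000j on G[2,3]
R9: Y=0.0001605+0.000j on G[1,2]
C1: Y=0.000+0.04586j on G[0,3]
V1: row V3−V0=3.02, i_V1 at 3,0
solve → V1=-36.18+0.000j, V2=2.287+0.000j, V3=3.020+0.000j
aux → i_V1=-0.6826-0.1385j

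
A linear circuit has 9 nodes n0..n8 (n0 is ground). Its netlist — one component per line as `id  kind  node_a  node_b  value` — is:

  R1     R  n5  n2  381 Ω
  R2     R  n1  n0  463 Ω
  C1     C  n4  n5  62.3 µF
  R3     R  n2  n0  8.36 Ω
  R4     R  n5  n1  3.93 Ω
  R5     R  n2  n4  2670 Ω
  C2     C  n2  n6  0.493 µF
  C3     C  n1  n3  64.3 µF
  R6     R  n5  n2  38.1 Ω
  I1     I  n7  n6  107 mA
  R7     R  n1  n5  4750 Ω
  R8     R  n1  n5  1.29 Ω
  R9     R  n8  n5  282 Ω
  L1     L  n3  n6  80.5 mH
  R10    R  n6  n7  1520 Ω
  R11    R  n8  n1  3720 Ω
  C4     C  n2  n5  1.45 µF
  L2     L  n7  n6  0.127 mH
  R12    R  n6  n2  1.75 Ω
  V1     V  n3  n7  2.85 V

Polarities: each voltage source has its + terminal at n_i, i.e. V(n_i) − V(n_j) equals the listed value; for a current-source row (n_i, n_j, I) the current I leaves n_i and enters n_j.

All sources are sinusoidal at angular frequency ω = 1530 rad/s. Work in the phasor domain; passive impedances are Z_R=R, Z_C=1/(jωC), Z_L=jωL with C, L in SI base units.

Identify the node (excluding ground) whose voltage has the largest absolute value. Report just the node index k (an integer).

MNA unknowns: 8 node voltages V₁..V_8 plus 1 source current (V1)
R1: Y=0.002625+0.000j on G[5,2]
R2: Y=0.002160+0.000j on G[1,0]
C1: Y=0.000+0.09532j on G[4,5]
R3: Y=0.1196+0.000j on G[2,0]
R4: Y=0.2545+0.000j on G[5,1]
R5: Y=0.0003745+0.000j on G[2,4]
C2: Y=0.000+0.0007543j on G[2,6]
C3: Y=0.000+0.09838j on G[1,3]
R6: Y=0.02625+0.000j on G[5,2]
I1: z[7]−=0.107, z[6]+=0.107
R7: Y=0.0002105+0.000j on G[1,5]
R8: Y=0.7752+0.000j on G[1,5]
R9: Y=0.003546+0.000j on G[8,5]
L1: Y=0.000-0.008119j on G[3,6]
R10: Y=0.0006579+0.000j on G[6,7]
R11: Y=0.0002688+0.000j on G[8,1]
C4: Y=0.000+0.002218j on G[2,5]
L2: Y=0.000-5.146j on G[7,6]
R12: Y=0.5714+0.000j on G[6,2]
V1: row V3−V7=2.85, i_V1 at 3,7
solve → V1=2.417+0.6584j, V2=-0.04364-0.01189j, V3=2.678-0.09169j, V4=2.348+0.6443j, V5=2.350+0.6349j, V6=-0.1728-0.05661j, V7=-0.1724-0.09169j, V8=2.355+0.6366j
aux → i_V1=-0.07351-0.002510j

3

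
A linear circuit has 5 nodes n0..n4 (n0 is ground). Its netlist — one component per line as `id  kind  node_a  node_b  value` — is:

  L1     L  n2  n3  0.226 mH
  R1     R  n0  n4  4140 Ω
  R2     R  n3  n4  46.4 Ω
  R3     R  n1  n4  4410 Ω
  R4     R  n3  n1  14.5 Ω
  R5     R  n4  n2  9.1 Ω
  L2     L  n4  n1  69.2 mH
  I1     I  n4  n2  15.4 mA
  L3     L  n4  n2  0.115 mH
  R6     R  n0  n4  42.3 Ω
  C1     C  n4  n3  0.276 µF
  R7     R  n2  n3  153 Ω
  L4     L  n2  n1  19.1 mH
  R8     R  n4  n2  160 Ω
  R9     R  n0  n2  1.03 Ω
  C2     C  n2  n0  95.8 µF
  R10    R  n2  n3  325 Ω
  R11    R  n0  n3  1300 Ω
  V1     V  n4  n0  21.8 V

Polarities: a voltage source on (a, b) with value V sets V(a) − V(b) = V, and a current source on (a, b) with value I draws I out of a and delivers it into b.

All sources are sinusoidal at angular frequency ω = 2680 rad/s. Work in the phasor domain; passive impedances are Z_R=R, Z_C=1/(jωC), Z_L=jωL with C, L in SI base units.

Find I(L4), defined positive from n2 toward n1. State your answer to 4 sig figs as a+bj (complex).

Apply KCL at each of the 4 non-ground nodes and solve the resulting linear system.
Node n1: branches {R3, R4, L2, L4} → V_1 = 21.53-6.698j
Node n2: branches {L1, R5, I1, L3, R7, L4, R8, R9, C2, R10} → V_2 = 21.14-6.827j
Node n3: branches {L1, R2, R4, C1, R7, R10, R11} → V_3 = 21.04-6.809j
Node n4: branches {R1, R2, R3, R5, L2, I1, L3, R6, C1, R8, V1} → V_4 = 21.80+0.000j
Source currents: i(V1)=-22.81+1.206j

-0.002531+0.007636j A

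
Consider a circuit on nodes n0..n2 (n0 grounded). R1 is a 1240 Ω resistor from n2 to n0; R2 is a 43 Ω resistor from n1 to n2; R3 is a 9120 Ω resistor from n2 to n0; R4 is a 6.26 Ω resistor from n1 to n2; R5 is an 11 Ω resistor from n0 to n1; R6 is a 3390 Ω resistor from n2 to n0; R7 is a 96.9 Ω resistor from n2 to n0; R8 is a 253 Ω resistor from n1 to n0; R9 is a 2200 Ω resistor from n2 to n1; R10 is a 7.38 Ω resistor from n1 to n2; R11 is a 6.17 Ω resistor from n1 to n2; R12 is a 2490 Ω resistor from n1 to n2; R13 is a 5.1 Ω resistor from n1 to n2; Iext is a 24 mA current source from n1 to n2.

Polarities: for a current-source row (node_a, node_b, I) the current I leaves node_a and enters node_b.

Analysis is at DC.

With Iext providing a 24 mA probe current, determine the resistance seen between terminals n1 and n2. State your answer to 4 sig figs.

R_eq = 1.454 Ω

Apply KCL at each of the 2 non-ground nodes and solve the resulting linear system.
Node n1: branches {R2, R4, R5, R8, R9, R10, R11, R12, R13, Iext} → V_1 = -0.003782
Node n2: branches {R1, R2, R3, R4, R6, R7, R9, R10, R11, R12, R13, Iext} → V_2 = 0.03111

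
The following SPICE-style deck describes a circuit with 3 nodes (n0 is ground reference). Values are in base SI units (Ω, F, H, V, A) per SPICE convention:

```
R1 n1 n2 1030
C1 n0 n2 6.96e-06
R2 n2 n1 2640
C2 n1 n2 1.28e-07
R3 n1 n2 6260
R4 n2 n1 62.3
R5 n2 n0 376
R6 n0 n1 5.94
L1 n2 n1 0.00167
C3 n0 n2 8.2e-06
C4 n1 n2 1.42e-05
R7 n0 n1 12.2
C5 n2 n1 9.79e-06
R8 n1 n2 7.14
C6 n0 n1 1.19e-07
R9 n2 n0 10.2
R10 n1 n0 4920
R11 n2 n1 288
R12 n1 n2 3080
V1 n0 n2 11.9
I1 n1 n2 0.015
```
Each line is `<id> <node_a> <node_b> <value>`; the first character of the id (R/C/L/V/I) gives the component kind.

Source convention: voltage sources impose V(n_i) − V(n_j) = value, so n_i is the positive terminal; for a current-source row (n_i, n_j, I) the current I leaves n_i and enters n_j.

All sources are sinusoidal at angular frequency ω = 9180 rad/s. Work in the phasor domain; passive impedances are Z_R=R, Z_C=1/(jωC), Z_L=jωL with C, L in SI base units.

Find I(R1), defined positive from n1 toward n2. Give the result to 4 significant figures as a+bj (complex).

Element admittances at ω=9180 rad/s:
  Y(R1) = 0.0009709+0.000j S between n1,n2
  Y(C1) = 0.000+0.06389j S between n0,n2
  Y(R2) = 0.0003788+0.000j S between n2,n1
  Y(C2) = 0.000+0.001175j S between n1,n2
  Y(R3) = 0.0001597+0.000j S between n1,n2
  Y(R4) = 0.01605+0.000j S between n2,n1
  Y(R5) = 0.002660+0.000j S between n2,n0
  Y(R6) = 0.1684+0.000j S between n0,n1
  Y(L1) = 0.000-0.06523j S between n2,n1
  Y(C3) = 0.000+0.07528j S between n0,n2
  Y(C4) = 0.000+0.1304j S between n1,n2
  Y(R7) = 0.08197+0.000j S between n0,n1
  Y(C5) = 0.000+0.08987j S between n2,n1
  Y(R8) = 0.1401+0.000j S between n1,n2
  Y(C6) = 0.000+0.001092j S between n0,n1
  Y(R9) = 0.09804+0.000j S between n2,n0
  Y(R10) = 0.0002033+0.000j S between n1,n0
  Y(R11) = 0.003472+0.000j S between n2,n1
  Y(R12) = 0.0003247+0.000j S between n1,n2
  V1: constraint V(n0)−V(n2) = 11.9
  I1: injects 0.015 A into n2 (from n1)
Assemble and solve the 3×3 MNA system:
  V(n1)=-5.605-2.372j  V(n2)=-11.90+0.000j
  i(V1)=-2.600-2.256j

0.006112-0.002303j A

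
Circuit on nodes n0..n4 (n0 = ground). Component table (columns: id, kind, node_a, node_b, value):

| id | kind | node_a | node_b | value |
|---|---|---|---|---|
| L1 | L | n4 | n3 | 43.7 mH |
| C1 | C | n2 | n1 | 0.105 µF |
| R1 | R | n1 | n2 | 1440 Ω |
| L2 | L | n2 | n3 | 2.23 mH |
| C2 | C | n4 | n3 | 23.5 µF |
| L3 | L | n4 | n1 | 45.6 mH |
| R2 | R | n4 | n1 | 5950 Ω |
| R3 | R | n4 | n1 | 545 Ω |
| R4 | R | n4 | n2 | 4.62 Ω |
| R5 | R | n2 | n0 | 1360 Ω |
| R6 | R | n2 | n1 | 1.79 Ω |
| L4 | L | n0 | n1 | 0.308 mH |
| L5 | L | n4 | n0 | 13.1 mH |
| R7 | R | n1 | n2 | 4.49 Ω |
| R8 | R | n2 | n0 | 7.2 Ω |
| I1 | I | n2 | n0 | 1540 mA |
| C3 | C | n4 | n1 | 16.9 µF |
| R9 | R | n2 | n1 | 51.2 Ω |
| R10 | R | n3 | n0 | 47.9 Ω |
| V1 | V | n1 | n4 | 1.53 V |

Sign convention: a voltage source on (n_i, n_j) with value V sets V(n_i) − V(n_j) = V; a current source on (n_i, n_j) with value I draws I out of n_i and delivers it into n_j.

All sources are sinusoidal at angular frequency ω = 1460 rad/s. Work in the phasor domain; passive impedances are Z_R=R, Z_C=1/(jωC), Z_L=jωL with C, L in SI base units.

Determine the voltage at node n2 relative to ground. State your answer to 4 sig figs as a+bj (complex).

-1.582-0.4884j V

Element admittances at ω=1460 rad/s:
  Y(L1) = 0.000-0.01567j S between n4,n3
  Y(C1) = 0.000+0.0001533j S between n2,n1
  Y(R1) = 0.0006944+0.000j S between n1,n2
  Y(L2) = 0.000-0.3071j S between n2,n3
  Y(C2) = 0.000+0.03431j S between n4,n3
  Y(L3) = 0.000-0.01502j S between n4,n1
  Y(R2) = 0.0001681+0.000j S between n4,n1
  Y(R3) = 0.001835+0.000j S between n4,n1
  Y(R4) = 0.2165+0.000j S between n4,n2
  Y(R5) = 0.0007353+0.000j S between n2,n0
  Y(R6) = 0.5587+0.000j S between n2,n1
  Y(L4) = 0.000-2.224j S between n0,n1
  Y(L5) = 0.000-0.05228j S between n4,n0
  Y(R7) = 0.2227+0.000j S between n1,n2
  Y(R8) = 0.1389+0.000j S between n2,n0
  I1: injects 1.54 A into n0 (from n2)
  Y(C3) = 0.000+0.02467j S between n4,n1
  Y(R9) = 0.01953+0.000j S between n2,n1
  Y(R10) = 0.02088+0.000j S between n3,n0
  V1: constraint V(n1)−V(n4) = 1.53
Assemble and solve the 5×5 MNA system:
  V(n1)=0.001819-0.5647j  V(n2)=-1.582-0.4884j  V(n3)=-1.612-0.3668j  V(n4)=-1.528-0.5647j
  i(V1)=-0.01716+0.05019j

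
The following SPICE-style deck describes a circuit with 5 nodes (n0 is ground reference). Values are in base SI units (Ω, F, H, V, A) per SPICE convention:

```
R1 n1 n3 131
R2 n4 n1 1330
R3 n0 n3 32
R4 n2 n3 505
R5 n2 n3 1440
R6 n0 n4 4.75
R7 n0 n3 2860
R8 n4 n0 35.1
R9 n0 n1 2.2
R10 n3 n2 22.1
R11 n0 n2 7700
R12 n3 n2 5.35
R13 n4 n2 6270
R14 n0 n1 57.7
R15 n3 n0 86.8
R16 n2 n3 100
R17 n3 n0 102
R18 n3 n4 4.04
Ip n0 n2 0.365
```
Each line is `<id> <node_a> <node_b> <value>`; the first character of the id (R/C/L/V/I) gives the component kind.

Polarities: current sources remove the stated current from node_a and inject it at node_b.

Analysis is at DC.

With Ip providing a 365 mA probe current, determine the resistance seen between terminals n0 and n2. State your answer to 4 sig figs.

R_eq = 9.553 Ω

Apply KCL at each of the 4 non-ground nodes and solve the resulting linear system.
Node n1: branches {R1, R2, R9, R14} → V_1 = 0.03337
Node n2: branches {R4, R5, R10, R11, R12, R13, R16, Ip} → V_2 = 3.487
Node n3: branches {R1, R3, R4, R5, R7, R10, R12, R15, R16, R17, R18} → V_3 = 2.000
Node n4: branches {R2, R6, R8, R13, R18} → V_4 = 1.017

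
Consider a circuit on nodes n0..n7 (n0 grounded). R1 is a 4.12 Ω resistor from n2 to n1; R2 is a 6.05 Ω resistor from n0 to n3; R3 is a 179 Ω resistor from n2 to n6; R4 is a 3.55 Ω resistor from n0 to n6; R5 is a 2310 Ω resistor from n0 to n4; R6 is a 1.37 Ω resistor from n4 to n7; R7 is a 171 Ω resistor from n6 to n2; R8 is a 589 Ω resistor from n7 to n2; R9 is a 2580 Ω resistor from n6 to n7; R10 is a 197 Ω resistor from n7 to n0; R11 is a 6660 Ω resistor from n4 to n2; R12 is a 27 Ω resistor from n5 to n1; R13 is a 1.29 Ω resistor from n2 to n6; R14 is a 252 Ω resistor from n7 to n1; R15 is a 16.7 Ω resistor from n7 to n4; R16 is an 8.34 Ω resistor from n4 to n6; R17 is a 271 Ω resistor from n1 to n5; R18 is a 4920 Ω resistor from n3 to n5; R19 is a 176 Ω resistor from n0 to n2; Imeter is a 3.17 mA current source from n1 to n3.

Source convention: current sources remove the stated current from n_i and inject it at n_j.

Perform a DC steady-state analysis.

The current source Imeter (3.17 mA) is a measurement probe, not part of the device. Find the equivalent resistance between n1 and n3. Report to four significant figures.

R_eq = 14.64 Ω

Element admittances at DC:
  Y(R1) = 0.2427 S between n2,n1
  Y(R2) = 0.1653 S between n0,n3
  Y(R3) = 0.005587 S between n2,n6
  Y(R4) = 0.2817 S between n0,n6
  Y(R5) = 0.0004329 S between n0,n4
  Y(R6) = 0.7299 S between n4,n7
  Y(R7) = 0.005848 S between n6,n2
  Y(R8) = 0.001698 S between n7,n2
  Y(R9) = 0.0003876 S between n6,n7
  Y(R10) = 0.005076 S between n7,n0
  Y(R11) = 0.0001502 S between n4,n2
  Y(R12) = 0.03704 S between n5,n1
  Y(R13) = 0.7752 S between n2,n6
  Y(R14) = 0.003968 S between n7,n1
  Y(R15) = 0.05988 S between n7,n4
  Y(R16) = 0.1199 S between n4,n6
  Y(R17) = 0.003690 S between n1,n5
  Y(R18) = 0.0002033 S between n3,n5
  Y(R19) = 0.005682 S between n0,n2
  Imeter: injects 0.00317 A into n3 (from n1)
Assemble and solve the 7×7 MNA system:
  V(n1)=-0.02729  V(n2)=-0.01454  V(n3)=0.01912  V(n4)=-0.01082  V(n5)=-0.02706  V(n6)=-0.01072  V(n7)=-0.01084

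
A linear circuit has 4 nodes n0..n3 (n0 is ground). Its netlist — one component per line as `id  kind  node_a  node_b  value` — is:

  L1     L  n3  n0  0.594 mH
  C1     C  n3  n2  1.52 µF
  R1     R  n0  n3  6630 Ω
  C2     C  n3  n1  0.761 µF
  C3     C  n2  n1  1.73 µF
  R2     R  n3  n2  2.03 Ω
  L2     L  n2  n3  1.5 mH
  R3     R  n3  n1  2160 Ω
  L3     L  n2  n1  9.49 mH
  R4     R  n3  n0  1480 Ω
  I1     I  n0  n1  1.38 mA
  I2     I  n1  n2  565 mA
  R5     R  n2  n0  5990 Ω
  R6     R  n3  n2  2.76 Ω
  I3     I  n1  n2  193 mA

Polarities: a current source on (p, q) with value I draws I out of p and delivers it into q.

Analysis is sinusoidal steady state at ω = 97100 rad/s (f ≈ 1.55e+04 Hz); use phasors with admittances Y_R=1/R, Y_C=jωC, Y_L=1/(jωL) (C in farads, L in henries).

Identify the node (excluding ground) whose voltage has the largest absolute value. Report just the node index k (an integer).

Element admittances at ω=97100 rad/s:
  Y(L1) = 0.000-0.01734j S between n3,n0
  Y(C1) = 0.000+0.1476j S between n3,n2
  Y(R1) = 0.0001508+0.000j S between n0,n3
  Y(C2) = 0.000+0.07389j S between n3,n1
  Y(C3) = 0.000+0.1680j S between n2,n1
  Y(R2) = 0.4926+0.000j S between n3,n2
  Y(L2) = 0.000-0.006866j S between n2,n3
  Y(R3) = 0.0004630+0.000j S between n3,n1
  Y(L3) = 0.000-0.001085j S between n2,n1
  Y(R4) = 0.0006757+0.000j S between n3,n0
  I1: injects 0.00138 A into n1 (from n0)
  I2: injects 0.565 A into n2 (from n1)
  Y(R5) = 0.0001669+0.000j S between n2,n0
  Y(R6) = 0.3623+0.000j S between n3,n2
  I3: injects 0.193 A into n2 (from n1)
Assemble and solve the 3×3 MNA system:
  V(n1)=0.1779+3.178j  V(n2)=0.2636+0.01739j  V(n3)=0.003832+0.07687j

1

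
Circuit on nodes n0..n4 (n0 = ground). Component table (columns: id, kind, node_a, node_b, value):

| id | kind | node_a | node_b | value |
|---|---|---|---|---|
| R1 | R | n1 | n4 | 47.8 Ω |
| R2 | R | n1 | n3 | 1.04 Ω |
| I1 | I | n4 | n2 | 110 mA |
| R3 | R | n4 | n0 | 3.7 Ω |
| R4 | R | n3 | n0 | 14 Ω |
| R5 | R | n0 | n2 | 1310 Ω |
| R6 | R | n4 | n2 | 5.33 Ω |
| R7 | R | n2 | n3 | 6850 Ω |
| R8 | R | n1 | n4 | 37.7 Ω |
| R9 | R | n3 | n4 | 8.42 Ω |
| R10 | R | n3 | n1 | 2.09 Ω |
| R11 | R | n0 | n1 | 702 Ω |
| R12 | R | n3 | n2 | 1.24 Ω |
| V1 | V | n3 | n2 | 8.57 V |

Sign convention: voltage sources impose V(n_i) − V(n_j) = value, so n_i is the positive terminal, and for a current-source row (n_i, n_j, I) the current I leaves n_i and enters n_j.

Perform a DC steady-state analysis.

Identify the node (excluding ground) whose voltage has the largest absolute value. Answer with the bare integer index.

2

Element admittances at DC:
  Y(R1) = 0.02092 S between n1,n4
  Y(R2) = 0.9615 S between n1,n3
  I1: injects 0.11 A into n2 (from n4)
  Y(R3) = 0.2703 S between n4,n0
  Y(R4) = 0.07143 S between n3,n0
  Y(R5) = 0.0007634 S between n0,n2
  Y(R6) = 0.1876 S between n4,n2
  Y(R7) = 0.0001460 S between n2,n3
  Y(R8) = 0.02653 S between n1,n4
  Y(R9) = 0.1188 S between n3,n4
  Y(R10) = 0.4785 S between n3,n1
  Y(R11) = 0.001425 S between n0,n1
  Y(R12) = 0.8065 S between n3,n2
  V1: constraint V(n3)−V(n2) = 8.57
Assemble and solve the 5×5 MNA system:
  V(n1)=3.185  V(n2)=-5.248  V(n3)=3.322  V(n4)=-0.8798
  i(V1)=-7.846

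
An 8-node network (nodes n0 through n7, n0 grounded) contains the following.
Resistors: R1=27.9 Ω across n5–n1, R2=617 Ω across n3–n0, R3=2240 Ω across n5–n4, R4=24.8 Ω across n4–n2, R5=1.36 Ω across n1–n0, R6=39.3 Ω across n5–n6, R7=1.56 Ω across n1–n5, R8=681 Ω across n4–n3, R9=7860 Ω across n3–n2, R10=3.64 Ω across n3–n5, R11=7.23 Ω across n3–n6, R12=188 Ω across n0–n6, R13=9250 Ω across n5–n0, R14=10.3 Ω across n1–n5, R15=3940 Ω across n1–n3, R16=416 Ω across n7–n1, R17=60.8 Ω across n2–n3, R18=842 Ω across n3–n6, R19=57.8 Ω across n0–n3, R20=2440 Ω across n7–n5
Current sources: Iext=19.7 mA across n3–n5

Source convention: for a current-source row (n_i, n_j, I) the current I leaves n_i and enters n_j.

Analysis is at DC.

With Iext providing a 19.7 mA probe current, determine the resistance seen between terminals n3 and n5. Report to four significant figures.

R_eq = 3.143 Ω

Element admittances at DC:
  Y(R1) = 0.03584 S between n5,n1
  Y(R2) = 0.001621 S between n3,n0
  Y(R3) = 0.0004464 S between n5,n4
  Y(R4) = 0.04032 S between n4,n2
  Y(R5) = 0.7353 S between n1,n0
  Y(R6) = 0.02545 S between n5,n6
  Y(R7) = 0.6410 S between n1,n5
  Y(R8) = 0.001468 S between n4,n3
  Y(R9) = 0.0001272 S between n3,n2
  Y(R10) = 0.2747 S between n3,n5
  Y(R11) = 0.1383 S between n3,n6
  Y(R12) = 0.005319 S between n0,n6
  Y(R13) = 0.0001081 S between n5,n0
  Y(R14) = 0.09709 S between n1,n5
  Y(R15) = 0.0002538 S between n1,n3
  Y(R16) = 0.002404 S between n7,n1
  Y(R17) = 0.01645 S between n2,n3
  Y(R18) = 0.001188 S between n3,n6
  Y(R19) = 0.01730 S between n0,n3
  Y(R20) = 0.0004098 S between n7,n5
  Iext: injects 0.0197 A into n5 (from n3)
Assemble and solve the 7×7 MNA system:
  V(n1)=0.001842  V(n2)=-0.05687  V(n3)=-0.05831  V(n4)=-0.05628  V(n5)=0.003610  V(n6)=-0.04723  V(n7)=0.002099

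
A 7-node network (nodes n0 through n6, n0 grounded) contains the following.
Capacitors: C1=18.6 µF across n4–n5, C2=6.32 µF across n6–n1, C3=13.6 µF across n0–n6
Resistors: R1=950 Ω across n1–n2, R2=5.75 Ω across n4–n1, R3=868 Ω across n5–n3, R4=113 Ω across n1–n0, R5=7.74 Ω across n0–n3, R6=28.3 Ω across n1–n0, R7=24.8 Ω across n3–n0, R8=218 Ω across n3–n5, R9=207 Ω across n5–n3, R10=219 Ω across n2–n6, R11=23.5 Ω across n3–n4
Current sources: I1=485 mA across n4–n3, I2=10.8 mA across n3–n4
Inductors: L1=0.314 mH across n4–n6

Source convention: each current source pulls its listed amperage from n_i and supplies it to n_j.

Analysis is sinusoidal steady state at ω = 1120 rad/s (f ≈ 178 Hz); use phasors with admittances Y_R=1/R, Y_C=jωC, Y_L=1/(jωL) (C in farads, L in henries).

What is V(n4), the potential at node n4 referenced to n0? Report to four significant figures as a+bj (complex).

-4.596+1.213j V

Apply KCL at each of the 6 non-ground nodes and solve the resulting linear system.
Node n1: branches {R1, C2, R2, R4, R6} → V_1 = -3.678+0.9381j
Node n2: branches {R1, R10} → V_2 = -4.446+1.168j
Node n3: branches {R3, I1, R5, R7, R8, R9, R11, I2} → V_3 = 1.068+0.1709j
Node n4: branches {C1, R2, I1, L1, R11, I2} → V_4 = -4.596+1.213j
Node n5: branches {C1, R3, R8, R9} → V_5 = -3.857-1.286j
Node n6: branches {C2, L1, R10, C3} → V_6 = -4.623+1.221j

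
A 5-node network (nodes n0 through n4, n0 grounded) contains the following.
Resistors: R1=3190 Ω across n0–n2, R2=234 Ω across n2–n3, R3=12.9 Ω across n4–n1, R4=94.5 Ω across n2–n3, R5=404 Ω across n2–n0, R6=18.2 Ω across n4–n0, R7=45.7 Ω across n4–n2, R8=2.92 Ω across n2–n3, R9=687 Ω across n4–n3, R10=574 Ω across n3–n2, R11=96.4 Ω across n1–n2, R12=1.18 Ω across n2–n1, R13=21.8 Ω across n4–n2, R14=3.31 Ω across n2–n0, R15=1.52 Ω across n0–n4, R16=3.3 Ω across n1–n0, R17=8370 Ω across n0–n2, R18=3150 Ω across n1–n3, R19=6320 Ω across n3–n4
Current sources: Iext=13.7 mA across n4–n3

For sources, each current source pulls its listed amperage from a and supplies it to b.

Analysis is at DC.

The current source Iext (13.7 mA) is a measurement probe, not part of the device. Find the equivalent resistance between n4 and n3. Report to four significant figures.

R_eq = 5.099 Ω

Element admittances at DC:
  Y(R1) = 0.0003135 S between n0,n2
  Y(R2) = 0.004274 S between n2,n3
  Y(R3) = 0.07752 S between n4,n1
  Y(R4) = 0.01058 S between n2,n3
  Y(R5) = 0.002475 S between n2,n0
  Y(R6) = 0.05495 S between n4,n0
  Y(R7) = 0.02188 S between n4,n2
  Y(R8) = 0.3425 S between n2,n3
  Y(R9) = 0.001456 S between n4,n3
  Y(R10) = 0.001742 S between n3,n2
  Y(R11) = 0.01037 S between n1,n2
  Y(R12) = 0.8475 S between n2,n1
  Y(R13) = 0.04587 S between n4,n2
  Y(R14) = 0.3021 S between n2,n0
  Y(R15) = 0.6579 S between n0,n4
  Y(R16) = 0.3030 S between n1,n0
  Y(R17) = 0.0001195 S between n0,n2
  Y(R18) = 0.0003175 S between n1,n3
  Y(R19) = 0.0001582 S between n3,n4
  Iext: injects 0.0137 A into n3 (from n4)
Assemble and solve the 4×4 MNA system:
  V(n1)=0.01222  V(n2)=0.01882  V(n3)=0.05662  V(n4)=-0.01324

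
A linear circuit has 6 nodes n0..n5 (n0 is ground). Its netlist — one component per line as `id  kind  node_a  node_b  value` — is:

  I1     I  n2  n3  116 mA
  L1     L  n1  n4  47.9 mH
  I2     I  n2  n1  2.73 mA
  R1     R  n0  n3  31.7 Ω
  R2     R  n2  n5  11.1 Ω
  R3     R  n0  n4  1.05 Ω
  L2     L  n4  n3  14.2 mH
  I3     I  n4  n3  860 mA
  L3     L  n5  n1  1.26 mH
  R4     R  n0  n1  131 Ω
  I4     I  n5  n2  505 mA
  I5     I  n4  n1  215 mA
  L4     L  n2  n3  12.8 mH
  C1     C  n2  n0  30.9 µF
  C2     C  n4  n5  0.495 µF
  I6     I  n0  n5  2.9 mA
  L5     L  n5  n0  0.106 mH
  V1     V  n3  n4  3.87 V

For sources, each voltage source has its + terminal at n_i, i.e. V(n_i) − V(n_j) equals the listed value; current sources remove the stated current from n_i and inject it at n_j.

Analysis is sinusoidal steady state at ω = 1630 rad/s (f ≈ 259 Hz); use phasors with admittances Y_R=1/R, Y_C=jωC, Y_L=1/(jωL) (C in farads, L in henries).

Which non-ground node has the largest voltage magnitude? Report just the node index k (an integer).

2

Element admittances at ω=1630 rad/s:
  I1: injects 0.116 A into n3 (from n2)
  Y(L1) = 0.000-0.01281j S between n1,n4
  I2: injects 0.00273 A into n1 (from n2)
  Y(R1) = 0.03155+0.000j S between n0,n3
  Y(R2) = 0.09009+0.000j S between n2,n5
  Y(R3) = 0.9524+0.000j S between n0,n4
  Y(L2) = 0.000-0.04320j S between n4,n3
  I3: injects 0.86 A into n3 (from n4)
  Y(L3) = 0.000-0.4869j S between n5,n1
  Y(R4) = 0.007634+0.000j S between n0,n1
  I4: injects 0.505 A into n2 (from n5)
  I5: injects 0.215 A into n1 (from n4)
  Y(L4) = 0.000-0.04793j S between n2,n3
  Y(C1) = 0.000+0.05037j S between n2,n0
  Y(C2) = 0.000+0.0008069j S between n4,n5
  I6: injects 0.0029 A into n5 (from n0)
  Y(L5) = 0.000-5.788j S between n5,n0
  V1: constraint V(n3)−V(n4) = 3.87
Assemble and solve the 6×6 MNA system:
  V(n1)=0.02915+0.4493j  V(n2)=4.245-1.992j  V(n3)=3.556-0.03771j  V(n4)=-0.3136-0.03771j  V(n5)=0.03112+0.01535j
  i(V1)=0.7702+0.1354j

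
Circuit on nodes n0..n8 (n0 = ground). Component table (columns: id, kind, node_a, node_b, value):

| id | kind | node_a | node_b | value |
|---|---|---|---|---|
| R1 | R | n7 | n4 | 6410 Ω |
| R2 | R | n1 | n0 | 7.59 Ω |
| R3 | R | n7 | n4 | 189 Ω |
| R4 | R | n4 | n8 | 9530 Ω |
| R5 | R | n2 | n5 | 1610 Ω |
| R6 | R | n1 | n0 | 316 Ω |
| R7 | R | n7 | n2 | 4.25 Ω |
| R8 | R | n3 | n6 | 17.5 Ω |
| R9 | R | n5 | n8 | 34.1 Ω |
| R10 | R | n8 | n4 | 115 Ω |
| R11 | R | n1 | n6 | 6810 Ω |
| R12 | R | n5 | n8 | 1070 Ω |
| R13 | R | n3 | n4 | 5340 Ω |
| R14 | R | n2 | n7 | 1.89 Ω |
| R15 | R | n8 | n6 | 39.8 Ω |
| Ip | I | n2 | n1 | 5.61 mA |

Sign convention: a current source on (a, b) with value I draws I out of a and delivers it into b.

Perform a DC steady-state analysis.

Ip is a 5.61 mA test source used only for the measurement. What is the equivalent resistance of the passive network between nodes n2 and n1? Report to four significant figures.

R_eq = 7099. Ω

Apply KCL at each of the 8 non-ground nodes and solve the resulting linear system.
Node n1: branches {R2, R6, R11, Ip} → V_1 = 0.000
Node n2: branches {R5, R7, R14, Ip} → V_2 = -39.83
Node n3: branches {R8, R13} → V_3 = -38.21
Node n4: branches {R1, R3, R4, R10, R13} → V_4 = -38.95
Node n5: branches {R5, R9, R12} → V_5 = -38.45
Node n6: branches {R8, R11, R15} → V_6 = -38.20
Node n7: branches {R1, R3, R7, R14} → V_7 = -39.82
Node n8: branches {R4, R9, R10, R12, R15} → V_8 = -38.42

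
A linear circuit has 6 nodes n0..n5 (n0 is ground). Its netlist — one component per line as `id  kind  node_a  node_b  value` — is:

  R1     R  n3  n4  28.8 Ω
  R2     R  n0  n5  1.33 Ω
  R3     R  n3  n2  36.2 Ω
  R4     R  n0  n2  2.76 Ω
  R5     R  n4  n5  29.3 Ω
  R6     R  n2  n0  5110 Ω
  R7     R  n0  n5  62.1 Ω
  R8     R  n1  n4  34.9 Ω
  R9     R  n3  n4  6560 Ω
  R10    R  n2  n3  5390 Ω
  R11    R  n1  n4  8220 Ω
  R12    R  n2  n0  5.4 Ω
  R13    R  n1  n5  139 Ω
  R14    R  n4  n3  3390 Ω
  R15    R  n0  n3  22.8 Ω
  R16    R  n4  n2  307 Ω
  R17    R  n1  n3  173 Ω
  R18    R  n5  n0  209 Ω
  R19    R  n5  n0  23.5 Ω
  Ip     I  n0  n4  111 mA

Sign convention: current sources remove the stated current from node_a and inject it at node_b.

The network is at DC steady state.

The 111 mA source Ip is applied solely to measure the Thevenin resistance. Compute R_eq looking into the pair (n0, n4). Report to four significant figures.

R_eq = 15.23 Ω

Apply KCL at each of the 5 non-ground nodes and solve the resulting linear system.
Node n1: branches {R8, R11, R13, R17} → V_1 = 1.262
Node n2: branches {R3, R4, R6, R10, R12, R16} → V_2 = 0.03844
Node n3: branches {R1, R3, R9, R10, R14, R15, R17} → V_3 = 0.6021
Node n4: branches {R1, R5, R8, R9, R11, R14, R16, Ip} → V_4 = 1.690
Node n5: branches {R2, R5, R7, R13, R18, R19} → V_5 = 0.07793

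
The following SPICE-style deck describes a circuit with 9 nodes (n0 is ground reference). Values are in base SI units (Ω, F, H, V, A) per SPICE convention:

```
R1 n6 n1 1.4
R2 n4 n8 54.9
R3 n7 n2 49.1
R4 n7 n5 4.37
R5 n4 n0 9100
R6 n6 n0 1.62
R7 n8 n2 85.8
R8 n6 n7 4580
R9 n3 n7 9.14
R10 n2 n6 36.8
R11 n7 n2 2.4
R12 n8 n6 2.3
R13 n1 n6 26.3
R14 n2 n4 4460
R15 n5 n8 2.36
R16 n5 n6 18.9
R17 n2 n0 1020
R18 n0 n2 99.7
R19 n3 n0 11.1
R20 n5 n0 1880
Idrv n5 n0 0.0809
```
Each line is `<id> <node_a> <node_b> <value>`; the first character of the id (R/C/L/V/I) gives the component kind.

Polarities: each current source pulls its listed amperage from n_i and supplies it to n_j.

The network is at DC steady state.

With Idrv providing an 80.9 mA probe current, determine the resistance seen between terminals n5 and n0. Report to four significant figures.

R_eq = 4.167 Ω

MNA unknowns: 8 node voltages V₁..V_8
R1: Y=0.7143 on G[6,1]
R2: Y=0.01821 on G[4,8]
R3: Y=0.02037 on G[7,2]
R4: Y=0.2288 on G[7,5]
R5: Y=0.0001099 on G[4,0]
R6: Y=0.6173 on G[6,0]
R7: Y=0.01166 on G[8,2]
R8: Y=0.0002183 on G[6,7]
R9: Y=0.1094 on G[3,7]
R10: Y=0.02717 on G[2,6]
R11: Y=0.4167 on G[7,2]
R12: Y=0.4348 on G[8,6]
R13: Y=0.03802 on G[1,6]
R14: Y=0.0002242 on G[2,4]
R15: Y=0.4237 on G[5,8]
R16: Y=0.05291 on G[5,6]
R17: Y=0.0009804 on G[2,0]
R18: Y=0.01003 on G[0,2]
R19: Y=0.09009 on G[3,0]
R20: Y=0.0005319 on G[5,0]
Idrv: z[5]−=0.0809, z[0]+=0.0809
solve → V1=-0.1061, V2=-0.2391, V3=-0.1392, V4=-0.2193, V5=-0.3371, V6=-0.1061, V7=-0.2539, V8=-0.2204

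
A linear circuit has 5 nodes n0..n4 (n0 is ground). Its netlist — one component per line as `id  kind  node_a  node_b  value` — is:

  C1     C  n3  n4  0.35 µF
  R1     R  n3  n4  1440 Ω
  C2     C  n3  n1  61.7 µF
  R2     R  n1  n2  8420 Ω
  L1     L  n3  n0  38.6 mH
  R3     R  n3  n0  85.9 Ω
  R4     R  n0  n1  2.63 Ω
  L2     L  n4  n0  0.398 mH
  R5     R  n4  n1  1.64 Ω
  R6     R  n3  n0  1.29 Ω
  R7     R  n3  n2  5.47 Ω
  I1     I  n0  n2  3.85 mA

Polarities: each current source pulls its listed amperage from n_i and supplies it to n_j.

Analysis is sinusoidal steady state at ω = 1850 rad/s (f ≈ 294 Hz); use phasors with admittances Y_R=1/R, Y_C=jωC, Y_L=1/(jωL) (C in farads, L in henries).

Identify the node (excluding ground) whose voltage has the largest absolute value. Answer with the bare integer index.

2

Element admittances at ω=1850 rad/s:
  Y(C1) = 0.000+0.0006475j S between n3,n4
  Y(R1) = 0.0006944+0.000j S between n3,n4
  Y(C2) = 0.000+0.1141j S between n3,n1
  Y(R2) = 0.0001188+0.000j S between n1,n2
  Y(L1) = 0.000-0.01400j S between n3,n0
  Y(R3) = 0.01164+0.000j S between n3,n0
  Y(R4) = 0.3802+0.000j S between n0,n1
  Y(L2) = 0.000-1.358j S between n4,n0
  Y(R5) = 0.6098+0.000j S between n4,n1
  Y(R6) = 0.7752+0.000j S between n3,n0
  Y(R7) = 0.1828+0.000j S between n3,n2
  I1: injects 0.00385 A into n2 (from n0)
Assemble and solve the 4×4 MNA system:
  V(n1)=2.628e-06+0.0006091j  V(n2)=0.02576-0.0006027j  V(n3)=0.004719-0.0006035j  V(n4)=-0.0002277+0.0001063j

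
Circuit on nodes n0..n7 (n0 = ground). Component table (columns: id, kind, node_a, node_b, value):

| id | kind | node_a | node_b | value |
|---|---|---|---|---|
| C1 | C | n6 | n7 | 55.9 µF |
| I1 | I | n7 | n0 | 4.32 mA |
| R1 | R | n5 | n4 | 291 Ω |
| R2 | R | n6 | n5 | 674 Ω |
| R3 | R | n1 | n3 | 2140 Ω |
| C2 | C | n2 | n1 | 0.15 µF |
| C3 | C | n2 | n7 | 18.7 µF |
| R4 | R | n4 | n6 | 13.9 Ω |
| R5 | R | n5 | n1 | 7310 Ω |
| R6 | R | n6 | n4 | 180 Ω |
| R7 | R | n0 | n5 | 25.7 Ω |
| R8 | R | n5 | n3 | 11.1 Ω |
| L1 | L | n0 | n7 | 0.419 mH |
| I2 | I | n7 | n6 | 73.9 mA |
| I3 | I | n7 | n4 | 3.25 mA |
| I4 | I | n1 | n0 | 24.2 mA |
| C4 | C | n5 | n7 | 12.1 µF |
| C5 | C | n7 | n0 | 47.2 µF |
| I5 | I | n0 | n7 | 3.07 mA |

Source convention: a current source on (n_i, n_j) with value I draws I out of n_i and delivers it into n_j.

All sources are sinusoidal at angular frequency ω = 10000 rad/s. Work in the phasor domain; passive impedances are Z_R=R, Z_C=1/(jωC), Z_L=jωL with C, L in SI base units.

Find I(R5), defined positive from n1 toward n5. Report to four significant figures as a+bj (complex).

Apply KCL at each of the 7 non-ground nodes and solve the resulting linear system.
Node n1: branches {R3, C2, R5, I4} → V_1 = -5.662+14.08j
Node n2: branches {C2, C3} → V_2 = -0.06743+0.2197j
Node n3: branches {R3, R8} → V_3 = -0.03238+0.2072j
Node n4: branches {R1, R4, R6, I3} → V_4 = 0.01977-0.02239j
Node n5: branches {R1, R2, R5, R7, R8, C4} → V_5 = -0.003174+0.1352j
Node n6: branches {C1, R2, R4, R6, I2} → V_6 = -0.02114-0.02938j
Node n7: branches {C1, I1, C3, L1, I2, I3, C4, C5, I5} → V_7 = -0.02255+0.1085j

-0.0007741+0.001908j A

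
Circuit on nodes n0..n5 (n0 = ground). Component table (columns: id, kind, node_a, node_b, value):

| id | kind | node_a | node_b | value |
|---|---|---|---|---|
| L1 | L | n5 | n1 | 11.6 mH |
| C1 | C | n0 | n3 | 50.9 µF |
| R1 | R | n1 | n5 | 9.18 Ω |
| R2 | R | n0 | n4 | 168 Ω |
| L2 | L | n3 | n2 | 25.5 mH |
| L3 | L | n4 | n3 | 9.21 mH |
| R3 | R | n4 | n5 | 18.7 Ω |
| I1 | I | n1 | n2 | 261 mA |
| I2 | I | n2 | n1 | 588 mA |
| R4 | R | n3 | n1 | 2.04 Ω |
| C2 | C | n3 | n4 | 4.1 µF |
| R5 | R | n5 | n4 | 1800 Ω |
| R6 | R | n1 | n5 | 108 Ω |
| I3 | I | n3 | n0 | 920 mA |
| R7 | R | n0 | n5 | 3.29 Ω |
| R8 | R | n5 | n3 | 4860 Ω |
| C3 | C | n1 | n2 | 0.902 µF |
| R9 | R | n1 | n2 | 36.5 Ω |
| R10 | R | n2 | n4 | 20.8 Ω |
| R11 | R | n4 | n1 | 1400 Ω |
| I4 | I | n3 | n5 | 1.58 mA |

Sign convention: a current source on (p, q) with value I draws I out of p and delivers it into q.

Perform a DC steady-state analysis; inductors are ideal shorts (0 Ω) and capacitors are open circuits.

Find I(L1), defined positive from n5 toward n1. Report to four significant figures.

0.7761 A

Element admittances at DC:
  L1: short n5↔n1 (DC inductor)
  Y(C1) = 0.000 S between n0,n3
  Y(R1) = 0.1089 S between n1,n5
  Y(R2) = 0.005952 S between n0,n4
  L2: short n3↔n2 (DC inductor)
  L3: short n4↔n3 (DC inductor)
  Y(R3) = 0.05348 S between n4,n5
  I1: injects 0.261 A into n2 (from n1)
  I2: injects 0.588 A into n1 (from n2)
  Y(R4) = 0.4902 S between n3,n1
  Y(C2) = 0.000 S between n3,n4
  Y(R5) = 0.0005556 S between n5,n4
  Y(R6) = 0.009259 S between n1,n5
  I3: injects 0.92 A into n0 (from n3)
  Y(R7) = 0.3040 S between n0,n5
  Y(R8) = 0.0002058 S between n5,n3
  Y(C3) = 0.000 S between n1,n2
  Y(R9) = 0.02740 S between n1,n2
  Y(R10) = 0.04808 S between n2,n4
  Y(R11) = 0.0007143 S between n4,n1
  I4: injects 0.00158 A into n5 (from n3)
Assemble and solve the 8×8 MNA system:
  V(n1)=-2.928  V(n2)=-5.056  V(n3)=-5.056  V(n4)=-5.056  V(n5)=-2.928
  i(L1)=0.7761  i(L2)=0.2687  i(L3)=0.1466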